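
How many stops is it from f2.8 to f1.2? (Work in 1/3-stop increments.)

f/2.8 → f/2.5 → f/2.2 → f/2 → f/1.8 → f/1.6 → f/1.4 → f/1.2 — count the steps: 7 third-stops = 2 1/3 stops.

2 1/3 stops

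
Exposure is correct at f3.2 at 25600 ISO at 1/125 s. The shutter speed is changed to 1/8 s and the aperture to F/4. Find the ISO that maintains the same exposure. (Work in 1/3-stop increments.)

Shutter speed: 1/125 → 1/100 → 1/80 → 1/60 → 1/50 → 1/40 → 1/30 → 1/25 → 1/20 → 1/15 → 1/13 → 1/10 → 1/8 — 4 stops longer (brighter).
Aperture: f/3.2 → f/3.5 → f/4 — 2/3 stop stopped down (darker).
Net change so far: 3 1/3 stops brighter. Offset with the ISO: 25600 → 20000 → 16000 → 12800 → 10000 → 8000 → 6400 → 5000 → 4000 → 3200 → 2500.

ISO 2500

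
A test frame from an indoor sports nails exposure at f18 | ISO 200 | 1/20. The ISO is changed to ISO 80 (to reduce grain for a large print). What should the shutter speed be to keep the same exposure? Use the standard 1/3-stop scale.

ISO: 200 → 160 → 125 → 100 → 80 — 1 1/3 stops dropped (darker).
Need 1 1/3 stops brighter from the shutter speed: 1/20 → 1/15 → 1/13 → 1/10 → 1/8.

1/8s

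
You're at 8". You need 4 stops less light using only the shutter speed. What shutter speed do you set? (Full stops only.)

1/2s

Shutter speed: 8 → 4 → 2 → 1 → 1/2 — 4 stops faster (darker).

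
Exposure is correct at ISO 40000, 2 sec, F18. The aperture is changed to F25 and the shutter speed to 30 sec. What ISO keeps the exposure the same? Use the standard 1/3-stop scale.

Aperture: f/18 → f/20 → f/22 → f/25 — 1 stop narrower (darker).
Shutter speed: 2 → 2.5 → 3.2 → 4 → 5 → 6 → 8 → 10 → 13 → 15 → 20 → 25 → 30 — 4 stops slower (brighter).
Net change so far: 3 stops brighter. Offset with the ISO: 40000 → 32000 → 25600 → 20000 → 16000 → 12800 → 10000 → 8000 → 6400 → 5000.

ISO 5000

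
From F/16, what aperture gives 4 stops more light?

f/4

Aperture: f/16 → f/11 → f/8 → f/5.6 → f/4 — 4 stops wider (brighter).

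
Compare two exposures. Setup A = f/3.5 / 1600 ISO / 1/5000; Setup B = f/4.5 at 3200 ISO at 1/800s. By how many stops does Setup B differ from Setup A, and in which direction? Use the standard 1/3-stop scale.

Aperture: f/3.5 → f/4 → f/4.5 — 2/3 stop narrower (darker).
Shutter speed: 1/5000 → 1/4000 → 1/3200 → 1/2500 → 1/2000 → 1/1600 → 1/1250 → 1/1000 → 1/800 — 2 2/3 stops longer (brighter).
ISO: 1600 → 2000 → 2500 → 3200 — 1 stop raised (brighter).
Net: −2/3 +2 2/3 +1 = +3 stops.

3 stops brighter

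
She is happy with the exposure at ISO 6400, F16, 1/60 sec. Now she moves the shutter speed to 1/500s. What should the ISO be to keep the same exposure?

ISO 51200

Shutter speed: 1/60 → 1/125 → 1/250 → 1/500 — 3 stops shorter (darker).
Need 3 stops brighter from the ISO: 6400 → 12800 → 25600 → 51200.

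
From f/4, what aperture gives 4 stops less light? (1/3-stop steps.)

f/16

Aperture: f/4 → f/4.5 → f/5 → f/5.6 → f/6.3 → f/7.1 → f/8 → f/9 → f/10 → f/11 → f/13 → f/14 → f/16 — 4 stops narrower (darker).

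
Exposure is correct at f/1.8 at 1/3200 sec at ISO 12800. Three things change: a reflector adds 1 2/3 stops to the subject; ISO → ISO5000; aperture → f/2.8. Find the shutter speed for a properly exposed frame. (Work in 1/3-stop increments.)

1/1600s

Scene light: 1 2/3 stops brighter.
ISO: 12800 → 10000 → 8000 → 6400 → 5000 — 1 1/3 stops lower (darker).
Aperture: f/1.8 → f/2 → f/2.2 → f/2.5 → f/2.8 — 1 1/3 stops narrower (darker).
Net so far: 1 stop darker. Shutter speed: 1/3200 → 1/2500 → 1/2000 → 1/1600.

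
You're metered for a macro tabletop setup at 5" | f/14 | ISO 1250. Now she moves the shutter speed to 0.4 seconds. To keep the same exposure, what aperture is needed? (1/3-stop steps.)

f/4

Shutter speed: 5 → 4 → 3.2 → 2.5 → 2 → 1.6 → 1.3 → 1 → 0.8 → 0.6 → 0.5 → 0.4 — 3 2/3 stops shorter (darker).
Need 3 2/3 stops brighter from the aperture: f/14 → f/13 → f/11 → f/10 → f/9 → f/8 → f/7.1 → f/6.3 → f/5.6 → f/5 → f/4.5 → f/4.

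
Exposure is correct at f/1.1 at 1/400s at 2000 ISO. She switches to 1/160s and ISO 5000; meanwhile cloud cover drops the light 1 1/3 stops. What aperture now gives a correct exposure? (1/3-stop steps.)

Scene light: 1 1/3 stops darker.
Shutter speed: 1/400 → 1/320 → 1/250 → 1/200 → 1/160 — 1 1/3 stops longer (brighter).
ISO: 2000 → 2500 → 3200 → 4000 → 5000 — 1 1/3 stops higher (brighter).
Net so far: 1 1/3 stops brighter. Aperture: f/1.1 → f/1.2 → f/1.4 → f/1.6 → f/1.8.

f/1.8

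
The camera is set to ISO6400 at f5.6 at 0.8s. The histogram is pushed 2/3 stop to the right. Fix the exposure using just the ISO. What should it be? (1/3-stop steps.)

Overexposed by 2/3 stop → need 2/3 stop darker.
ISO: 6400 → 5000 → 4000.

ISO 4000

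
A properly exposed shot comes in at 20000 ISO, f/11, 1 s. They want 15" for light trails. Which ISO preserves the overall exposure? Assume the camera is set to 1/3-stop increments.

Shutter speed: 1 → 1.3 → 1.6 → 2 → 2.5 → 3.2 → 4 → 5 → 6 → 8 → 10 → 13 → 15 — 4 stops longer (brighter).
Need 4 stops darker from the ISO: 20000 → 16000 → 12800 → 10000 → 8000 → 6400 → 5000 → 4000 → 3200 → 2500 → 2000 → 1600 → 1250.

ISO 1250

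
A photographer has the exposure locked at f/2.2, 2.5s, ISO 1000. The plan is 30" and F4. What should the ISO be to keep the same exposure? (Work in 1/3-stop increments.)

ISO 250

Shutter speed: 2.5 → 3.2 → 4 → 5 → 6 → 8 → 10 → 13 → 15 → 20 → 25 → 30 — 3 2/3 stops slower (brighter).
Aperture: f/2.2 → f/2.5 → f/2.8 → f/3.2 → f/3.5 → f/4 — 1 2/3 stops narrower (darker).
Net change so far: 2 stops brighter. Offset with the ISO: 1000 → 800 → 640 → 500 → 400 → 320 → 250.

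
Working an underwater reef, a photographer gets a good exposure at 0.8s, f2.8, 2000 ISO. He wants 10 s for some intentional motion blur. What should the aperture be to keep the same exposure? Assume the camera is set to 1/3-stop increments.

f/10

Shutter speed: 0.8 → 1 → 1.3 → 1.6 → 2 → 2.5 → 3.2 → 4 → 5 → 6 → 8 → 10 — 3 2/3 stops longer (brighter).
Need 3 2/3 stops darker from the aperture: f/2.8 → f/3.2 → f/3.5 → f/4 → f/4.5 → f/5 → f/5.6 → f/6.3 → f/7.1 → f/8 → f/9 → f/10.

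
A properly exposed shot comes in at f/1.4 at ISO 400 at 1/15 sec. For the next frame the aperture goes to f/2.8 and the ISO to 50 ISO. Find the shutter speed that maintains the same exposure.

2 s

Aperture: f/1.4 → f/2 → f/2.8 — 2 stops smaller aperture (darker).
ISO: 400 → 200 → 100 → 50 — 3 stops dropped (darker).
Net change so far: 5 stops darker. Offset with the shutter speed: 1/15 → 1/8 → 1/4 → 1/2 → 1 → 2.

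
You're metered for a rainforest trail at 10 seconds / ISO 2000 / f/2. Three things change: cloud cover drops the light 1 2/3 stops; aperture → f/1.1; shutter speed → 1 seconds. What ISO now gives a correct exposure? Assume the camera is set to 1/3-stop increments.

Scene light: 1 2/3 stops darker.
Aperture: f/2 → f/1.8 → f/1.6 → f/1.4 → f/1.2 → f/1.1 — 1 2/3 stops opened up (brighter).
Shutter speed: 10 → 8 → 6 → 5 → 4 → 3.2 → 2.5 → 2 → 1.6 → 1.3 → 1 — 3 1/3 stops shorter (darker).
Net so far: 3 1/3 stops darker. ISO: 2000 → 2500 → 3200 → 4000 → 5000 → 6400 → 8000 → 10000 → 12800 → 16000 → 20000.

ISO 20000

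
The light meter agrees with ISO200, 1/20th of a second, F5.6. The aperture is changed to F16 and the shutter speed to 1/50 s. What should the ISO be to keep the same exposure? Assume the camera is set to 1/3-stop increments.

Aperture: f/5.6 → f/6.3 → f/7.1 → f/8 → f/9 → f/10 → f/11 → f/13 → f/14 → f/16 — 3 stops smaller aperture (darker).
Shutter speed: 1/20 → 1/25 → 1/30 → 1/40 → 1/50 — 1 1/3 stops shorter (darker).
Net change so far: 4 1/3 stops darker. Offset with the ISO: 200 → 250 → 320 → 400 → 500 → 640 → 800 → 1000 → 1250 → 1600 → 2000 → 2500 → 3200 → 4000.

ISO 4000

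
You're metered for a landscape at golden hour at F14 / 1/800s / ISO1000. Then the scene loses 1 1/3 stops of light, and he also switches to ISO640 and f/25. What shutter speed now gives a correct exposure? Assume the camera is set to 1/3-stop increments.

1/60s

Scene light: 1 1/3 stops darker.
ISO: 1000 → 800 → 640 — 2/3 stop lower (darker).
Aperture: f/14 → f/16 → f/18 → f/20 → f/22 → f/25 — 1 2/3 stops narrower (darker).
Net so far: 3 2/3 stops darker. Shutter speed: 1/800 → 1/640 → 1/500 → 1/400 → 1/320 → 1/250 → 1/200 → 1/160 → 1/125 → 1/100 → 1/80 → 1/60.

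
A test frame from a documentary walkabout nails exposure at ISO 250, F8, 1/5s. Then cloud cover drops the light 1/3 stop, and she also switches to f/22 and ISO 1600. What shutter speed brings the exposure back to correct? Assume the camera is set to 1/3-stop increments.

Scene light: 1/3 stop darker.
Aperture: f/8 → f/9 → f/10 → f/11 → f/13 → f/14 → f/16 → f/18 → f/20 → f/22 — 3 stops narrower (darker).
ISO: 250 → 320 → 400 → 500 → 640 → 800 → 1000 → 1250 → 1600 — 2 2/3 stops higher (brighter).
Net so far: 2/3 stop darker. Shutter speed: 1/5 → 1/4 → 0.3.

0.3 s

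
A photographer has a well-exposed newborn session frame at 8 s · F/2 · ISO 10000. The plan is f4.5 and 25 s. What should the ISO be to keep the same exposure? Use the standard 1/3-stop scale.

Aperture: f/2 → f/2.2 → f/2.5 → f/2.8 → f/3.2 → f/3.5 → f/4 → f/4.5 — 2 1/3 stops smaller aperture (darker).
Shutter speed: 8 → 10 → 13 → 15 → 20 → 25 — 1 2/3 stops slower (brighter).
Net change so far: 2/3 stop darker. Offset with the ISO: 10000 → 12800 → 16000.

ISO 16000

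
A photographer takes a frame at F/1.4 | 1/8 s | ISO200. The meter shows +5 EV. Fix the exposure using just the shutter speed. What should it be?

1/250s

Overexposed by 5 stops → need 5 stops darker.
Shutter speed: 1/8 → 1/15 → 1/30 → 1/60 → 1/125 → 1/250.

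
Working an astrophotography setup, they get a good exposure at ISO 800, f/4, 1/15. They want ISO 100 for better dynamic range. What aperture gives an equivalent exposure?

f/1.4

ISO: 800 → 400 → 200 → 100 — 3 stops dropped (darker).
Need 3 stops brighter from the aperture: f/4 → f/2.8 → f/2 → f/1.4.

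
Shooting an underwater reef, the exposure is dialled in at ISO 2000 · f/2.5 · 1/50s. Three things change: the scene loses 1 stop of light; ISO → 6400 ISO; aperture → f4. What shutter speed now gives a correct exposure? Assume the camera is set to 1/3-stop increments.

1/30s

Scene light: 1 stop darker.
ISO: 2000 → 2500 → 3200 → 4000 → 5000 → 6400 — 1 2/3 stops raised (brighter).
Aperture: f/2.5 → f/2.8 → f/3.2 → f/3.5 → f/4 — 1 1/3 stops stopped down (darker).
Net so far: 2/3 stop darker. Shutter speed: 1/50 → 1/40 → 1/30.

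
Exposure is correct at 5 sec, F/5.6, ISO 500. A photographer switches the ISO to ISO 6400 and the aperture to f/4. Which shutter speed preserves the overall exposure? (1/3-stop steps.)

1/5s

ISO: 500 → 640 → 800 → 1000 → 1250 → 1600 → 2000 → 2500 → 3200 → 4000 → 5000 → 6400 — 3 2/3 stops higher (brighter).
Aperture: f/5.6 → f/5 → f/4.5 → f/4 — 1 stop wider (brighter).
Net change so far: 4 2/3 stops brighter. Offset with the shutter speed: 5 → 4 → 3.2 → 2.5 → 2 → 1.6 → 1.3 → 1 → 0.8 → 0.6 → 0.5 → 0.4 → 0.3 → 1/4 → 1/5.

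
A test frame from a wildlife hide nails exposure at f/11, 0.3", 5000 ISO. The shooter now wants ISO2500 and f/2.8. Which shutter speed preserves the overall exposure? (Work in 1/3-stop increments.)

1/25s

ISO: 5000 → 4000 → 3200 → 2500 — 1 stop dropped (darker).
Aperture: f/11 → f/10 → f/9 → f/8 → f/7.1 → f/6.3 → f/5.6 → f/5 → f/4.5 → f/4 → f/3.5 → f/3.2 → f/2.8 — 4 stops larger aperture (brighter).
Net change so far: 3 stops brighter. Offset with the shutter speed: 0.3 → 1/4 → 1/5 → 1/6 → 1/8 → 1/10 → 1/13 → 1/15 → 1/20 → 1/25.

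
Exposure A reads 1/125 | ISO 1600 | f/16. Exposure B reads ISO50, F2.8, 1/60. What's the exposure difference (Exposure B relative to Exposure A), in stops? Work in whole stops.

Aperture: f/16 → f/11 → f/8 → f/5.6 → f/4 → f/2.8 — 5 stops opened up (brighter).
Shutter speed: 1/125 → 1/60 — 1 stop longer (brighter).
ISO: 1600 → 800 → 400 → 200 → 100 → 50 — 5 stops lower (darker).
Net: +5 +1 −5 = +1 stop.

1 stop brighter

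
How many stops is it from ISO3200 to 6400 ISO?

3200 → 6400 — count the steps: 1 stop.

1 stop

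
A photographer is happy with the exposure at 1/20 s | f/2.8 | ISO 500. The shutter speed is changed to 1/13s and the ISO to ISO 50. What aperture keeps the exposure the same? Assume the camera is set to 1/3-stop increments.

f/1.1

Shutter speed: 1/20 → 1/15 → 1/13 — 2/3 stop slower (brighter).
ISO: 500 → 400 → 320 → 250 → 200 → 160 → 125 → 100 → 80 → 64 → 50 — 3 1/3 stops lower (darker).
Net change so far: 2 2/3 stops darker. Offset with the aperture: f/2.8 → f/2.5 → f/2.2 → f/2 → f/1.8 → f/1.6 → f/1.4 → f/1.2 → f/1.1.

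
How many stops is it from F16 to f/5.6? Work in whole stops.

3 stops

f/16 → f/11 → f/8 → f/5.6 — count the steps: 3 stops.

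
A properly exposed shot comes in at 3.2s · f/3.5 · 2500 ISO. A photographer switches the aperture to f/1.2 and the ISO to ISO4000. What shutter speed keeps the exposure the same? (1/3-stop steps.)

Aperture: f/3.5 → f/3.2 → f/2.8 → f/2.5 → f/2.2 → f/2 → f/1.8 → f/1.6 → f/1.4 → f/1.2 — 3 stops opened up (brighter).
ISO: 2500 → 3200 → 4000 — 2/3 stop raised (brighter).
Net change so far: 3 2/3 stops brighter. Offset with the shutter speed: 3.2 → 2.5 → 2 → 1.6 → 1.3 → 1 → 0.8 → 0.6 → 0.5 → 0.4 → 0.3 → 1/4.

1/4s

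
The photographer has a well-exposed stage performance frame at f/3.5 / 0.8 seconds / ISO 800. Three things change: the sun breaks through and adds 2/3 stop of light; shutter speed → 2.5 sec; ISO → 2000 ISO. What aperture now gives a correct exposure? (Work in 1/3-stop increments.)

f/13

Scene light: 2/3 stop brighter.
Shutter speed: 0.8 → 1 → 1.3 → 1.6 → 2 → 2.5 — 1 2/3 stops longer (brighter).
ISO: 800 → 1000 → 1250 → 1600 → 2000 — 1 1/3 stops higher (brighter).
Net so far: 3 2/3 stops brighter. Aperture: f/3.5 → f/4 → f/4.5 → f/5 → f/5.6 → f/6.3 → f/7.1 → f/8 → f/9 → f/10 → f/11 → f/13.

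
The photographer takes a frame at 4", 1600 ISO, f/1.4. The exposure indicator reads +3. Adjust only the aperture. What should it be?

Overexposed by 3 stops → need 3 stops darker.
Aperture: f/1.4 → f/2 → f/2.8 → f/4.

f/4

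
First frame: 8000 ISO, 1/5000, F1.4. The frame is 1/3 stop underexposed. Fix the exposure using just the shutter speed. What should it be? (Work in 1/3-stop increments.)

1/4000s

Underexposed by 1/3 stop → need 1/3 stop brighter.
Shutter speed: 1/5000 → 1/4000.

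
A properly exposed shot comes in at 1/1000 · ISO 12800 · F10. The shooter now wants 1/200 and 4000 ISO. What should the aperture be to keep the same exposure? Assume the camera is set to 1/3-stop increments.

f/13

Shutter speed: 1/1000 → 1/800 → 1/640 → 1/500 → 1/400 → 1/320 → 1/250 → 1/200 — 2 1/3 stops slower (brighter).
ISO: 12800 → 10000 → 8000 → 6400 → 5000 → 4000 — 1 2/3 stops lower (darker).
Net change so far: 2/3 stop brighter. Offset with the aperture: f/10 → f/11 → f/13.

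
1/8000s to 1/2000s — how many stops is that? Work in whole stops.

1/8000 → 1/4000 → 1/2000 — count the steps: 2 stops.

2 stops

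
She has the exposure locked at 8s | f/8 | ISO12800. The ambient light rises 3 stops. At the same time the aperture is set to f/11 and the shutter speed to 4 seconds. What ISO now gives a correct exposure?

Scene light: 3 stops brighter.
Aperture: f/8 → f/11 — 1 stop smaller aperture (darker).
Shutter speed: 8 → 4 — 1 stop shorter (darker).
Net so far: 1 stop brighter. ISO: 12800 → 6400.

ISO 6400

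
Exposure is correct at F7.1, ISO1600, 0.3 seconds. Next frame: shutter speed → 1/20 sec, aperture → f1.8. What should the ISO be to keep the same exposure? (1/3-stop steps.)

ISO 640

Shutter speed: 0.3 → 1/4 → 1/5 → 1/6 → 1/8 → 1/10 → 1/13 → 1/15 → 1/20 — 2 2/3 stops faster (darker).
Aperture: f/7.1 → f/6.3 → f/5.6 → f/5 → f/4.5 → f/4 → f/3.5 → f/3.2 → f/2.8 → f/2.5 → f/2.2 → f/2 → f/1.8 — 4 stops opened up (brighter).
Net change so far: 1 1/3 stops brighter. Offset with the ISO: 1600 → 1250 → 1000 → 800 → 640.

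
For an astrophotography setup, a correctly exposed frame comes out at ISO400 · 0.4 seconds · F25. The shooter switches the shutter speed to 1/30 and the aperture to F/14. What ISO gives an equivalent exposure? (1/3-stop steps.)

ISO 1600

Shutter speed: 0.4 → 0.3 → 1/4 → 1/5 → 1/6 → 1/8 → 1/10 → 1/13 → 1/15 → 1/20 → 1/25 → 1/30 — 3 2/3 stops shorter (darker).
Aperture: f/25 → f/22 → f/20 → f/18 → f/16 → f/14 — 1 2/3 stops larger aperture (brighter).
Net change so far: 2 stops darker. Offset with the ISO: 400 → 500 → 640 → 800 → 1000 → 1250 → 1600.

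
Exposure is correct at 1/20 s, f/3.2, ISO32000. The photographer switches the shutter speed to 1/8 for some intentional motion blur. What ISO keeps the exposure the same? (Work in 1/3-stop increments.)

Shutter speed: 1/20 → 1/15 → 1/13 → 1/10 → 1/8 — 1 1/3 stops slower (brighter).
Need 1 1/3 stops darker from the ISO: 32000 → 25600 → 20000 → 16000 → 12800.

ISO 12800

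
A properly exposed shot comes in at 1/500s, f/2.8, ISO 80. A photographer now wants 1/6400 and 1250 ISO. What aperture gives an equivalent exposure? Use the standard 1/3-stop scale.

f/3.2

Shutter speed: 1/500 → 1/640 → 1/800 → 1/1000 → 1/1250 → 1/1600 → 1/2000 → 1/2500 → 1/3200 → 1/4000 → 1/5000 → 1/6400 — 3 2/3 stops faster (darker).
ISO: 80 → 100 → 125 → 160 → 200 → 250 → 320 → 400 → 500 → 640 → 800 → 1000 → 1250 — 4 stops higher (brighter).
Net change so far: 1/3 stop brighter. Offset with the aperture: f/2.8 → f/3.2.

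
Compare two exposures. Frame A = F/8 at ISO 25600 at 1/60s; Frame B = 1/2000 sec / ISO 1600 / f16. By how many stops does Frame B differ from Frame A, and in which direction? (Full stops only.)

Aperture: f/8 → f/11 → f/16 — 2 stops stopped down (darker).
Shutter speed: 1/60 → 1/125 → 1/250 → 1/500 → 1/1000 → 1/2000 — 5 stops faster (darker).
ISO: 25600 → 12800 → 6400 → 3200 → 1600 — 4 stops dropped (darker).
Net: −2 −5 −4 = −11 stops.

11 stops darker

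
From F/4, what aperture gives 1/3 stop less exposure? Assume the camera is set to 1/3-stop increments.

f/4.5

Aperture: f/4 → f/4.5 — 1/3 stop smaller aperture (darker).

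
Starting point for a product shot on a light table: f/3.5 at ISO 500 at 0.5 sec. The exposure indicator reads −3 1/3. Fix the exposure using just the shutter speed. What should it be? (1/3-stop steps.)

Underexposed by 3 1/3 stops → need 3 1/3 stops brighter.
Shutter speed: 0.5 → 0.6 → 0.8 → 1 → 1.3 → 1.6 → 2 → 2.5 → 3.2 → 4 → 5.

5 s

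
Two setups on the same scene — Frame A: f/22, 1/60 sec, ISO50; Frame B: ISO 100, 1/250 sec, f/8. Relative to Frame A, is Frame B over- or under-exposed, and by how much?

2 stops brighter

Aperture: f/22 → f/16 → f/11 → f/8 — 3 stops opened up (brighter).
Shutter speed: 1/60 → 1/125 → 1/250 — 2 stops shorter (darker).
ISO: 50 → 100 — 1 stop raised (brighter).
Net: +3 −2 +1 = +2 stops.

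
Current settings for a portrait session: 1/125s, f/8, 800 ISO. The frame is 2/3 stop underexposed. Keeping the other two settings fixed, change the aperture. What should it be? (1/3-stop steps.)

Underexposed by 2/3 stop → need 2/3 stop brighter.
Aperture: f/8 → f/7.1 → f/6.3.

f/6.3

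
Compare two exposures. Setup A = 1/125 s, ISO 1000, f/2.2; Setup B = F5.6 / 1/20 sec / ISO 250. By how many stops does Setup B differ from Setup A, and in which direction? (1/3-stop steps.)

Aperture: f/2.2 → f/2.5 → f/2.8 → f/3.2 → f/3.5 → f/4 → f/4.5 → f/5 → f/5.6 — 2 2/3 stops narrower (darker).
Shutter speed: 1/125 → 1/100 → 1/80 → 1/60 → 1/50 → 1/40 → 1/30 → 1/25 → 1/20 — 2 2/3 stops longer (brighter).
ISO: 1000 → 800 → 640 → 500 → 400 → 320 → 250 — 2 stops lower (darker).
Net: −2 2/3 +2 2/3 −2 = −2 stops.

2 stops darker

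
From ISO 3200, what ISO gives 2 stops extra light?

ISO 12800

ISO: 3200 → 6400 → 12800 — 2 stops higher (brighter).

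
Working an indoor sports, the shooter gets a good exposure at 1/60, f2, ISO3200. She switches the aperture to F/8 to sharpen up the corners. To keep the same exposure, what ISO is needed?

ISO 51200

Aperture: f/2 → f/2.8 → f/4 → f/5.6 → f/8 — 4 stops narrower (darker).
Need 4 stops brighter from the ISO: 3200 → 6400 → 12800 → 25600 → 51200.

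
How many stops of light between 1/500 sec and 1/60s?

1/500 → 1/250 → 1/125 → 1/60 — count the steps: 3 stops.

3 stops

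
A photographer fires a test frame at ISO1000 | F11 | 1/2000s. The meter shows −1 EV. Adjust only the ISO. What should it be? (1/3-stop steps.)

ISO 2000

Underexposed by 1 stop → need 1 stop brighter.
ISO: 1000 → 1250 → 1600 → 2000.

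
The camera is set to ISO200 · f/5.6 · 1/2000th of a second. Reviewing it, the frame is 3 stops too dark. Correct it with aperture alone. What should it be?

Underexposed by 3 stops → need 3 stops brighter.
Aperture: f/5.6 → f/4 → f/2.8 → f/2.

f/2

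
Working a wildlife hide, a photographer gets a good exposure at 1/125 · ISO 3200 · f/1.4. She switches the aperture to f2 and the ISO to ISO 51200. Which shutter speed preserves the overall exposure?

Aperture: f/1.4 → f/2 — 1 stop smaller aperture (darker).
ISO: 3200 → 6400 → 12800 → 25600 → 51200 — 4 stops raised (brighter).
Net change so far: 3 stops brighter. Offset with the shutter speed: 1/125 → 1/250 → 1/500 → 1/1000.

1/1000s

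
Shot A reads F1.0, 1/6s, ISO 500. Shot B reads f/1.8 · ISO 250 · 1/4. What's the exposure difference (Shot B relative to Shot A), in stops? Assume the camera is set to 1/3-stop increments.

2 stops darker

Aperture: f/1.0 → f/1.1 → f/1.2 → f/1.4 → f/1.6 → f/1.8 — 1 2/3 stops smaller aperture (darker).
Shutter speed: 1/6 → 1/5 → 1/4 — 2/3 stop slower (brighter).
ISO: 500 → 400 → 320 → 250 — 1 stop lower (darker).
Net: −1 2/3 +2/3 −1 = −2 stops.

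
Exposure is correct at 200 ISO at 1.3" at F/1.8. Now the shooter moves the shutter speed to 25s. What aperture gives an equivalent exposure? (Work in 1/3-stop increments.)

f/8

Shutter speed: 1.3 → 1.6 → 2 → 2.5 → 3.2 → 4 → 5 → 6 → 8 → 10 → 13 → 15 → 20 → 25 — 4 1/3 stops slower (brighter).
Need 4 1/3 stops darker from the aperture: f/1.8 → f/2 → f/2.2 → f/2.5 → f/2.8 → f/3.2 → f/3.5 → f/4 → f/4.5 → f/5 → f/5.6 → f/6.3 → f/7.1 → f/8.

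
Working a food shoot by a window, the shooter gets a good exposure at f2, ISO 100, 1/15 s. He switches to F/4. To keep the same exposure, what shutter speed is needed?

1/4s

Aperture: f/2 → f/2.8 → f/4 — 2 stops stopped down (darker).
Need 2 stops brighter from the shutter speed: 1/15 → 1/8 → 1/4.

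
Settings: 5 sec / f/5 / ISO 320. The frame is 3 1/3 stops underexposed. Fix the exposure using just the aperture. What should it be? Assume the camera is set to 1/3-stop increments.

f/1.6

Underexposed by 3 1/3 stops → need 3 1/3 stops brighter.
Aperture: f/5 → f/4.5 → f/4 → f/3.5 → f/3.2 → f/2.8 → f/2.5 → f/2.2 → f/2 → f/1.8 → f/1.6.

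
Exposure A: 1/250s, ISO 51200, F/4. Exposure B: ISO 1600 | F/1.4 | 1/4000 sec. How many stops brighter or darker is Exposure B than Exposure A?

Aperture: f/4 → f/2.8 → f/2 → f/1.4 — 3 stops larger aperture (brighter).
Shutter speed: 1/250 → 1/500 → 1/1000 → 1/2000 → 1/4000 — 4 stops faster (darker).
ISO: 51200 → 25600 → 12800 → 6400 → 3200 → 1600 — 5 stops dropped (darker).
Net: +3 −4 −5 = −6 stops.

6 stops darker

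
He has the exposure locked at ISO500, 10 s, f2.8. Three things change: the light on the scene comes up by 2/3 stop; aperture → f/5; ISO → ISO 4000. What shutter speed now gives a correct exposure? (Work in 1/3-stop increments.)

2.5 s

Scene light: 2/3 stop brighter.
Aperture: f/2.8 → f/3.2 → f/3.5 → f/4 → f/4.5 → f/5 — 1 2/3 stops stopped down (darker).
ISO: 500 → 640 → 800 → 1000 → 1250 → 1600 → 2000 → 2500 → 3200 → 4000 — 3 stops raised (brighter).
Net so far: 2 stops brighter. Shutter speed: 10 → 8 → 6 → 5 → 4 → 3.2 → 2.5.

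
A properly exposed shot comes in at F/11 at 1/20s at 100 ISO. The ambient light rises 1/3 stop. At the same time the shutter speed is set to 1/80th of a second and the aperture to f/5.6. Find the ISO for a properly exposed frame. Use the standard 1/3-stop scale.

Scene light: 1/3 stop brighter.
Shutter speed: 1/20 → 1/25 → 1/30 → 1/40 → 1/50 → 1/60 → 1/80 — 2 stops shorter (darker).
Aperture: f/11 → f/10 → f/9 → f/8 → f/7.1 → f/6.3 → f/5.6 — 2 stops larger aperture (brighter).
Net so far: 1/3 stop brighter. ISO: 100 → 80.

ISO 80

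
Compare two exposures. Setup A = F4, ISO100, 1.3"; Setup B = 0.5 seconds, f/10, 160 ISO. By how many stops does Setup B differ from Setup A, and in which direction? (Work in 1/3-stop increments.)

Aperture: f/4 → f/4.5 → f/5 → f/5.6 → f/6.3 → f/7.1 → f/8 → f/9 → f/10 — 2 2/3 stops smaller aperture (darker).
Shutter speed: 1.3 → 1 → 0.8 → 0.6 → 0.5 — 1 1/3 stops shorter (darker).
ISO: 100 → 125 → 160 — 2/3 stop higher (brighter).
Net: −2 2/3 −1 1/3 +2/3 = −3 1/3 stops.

3 1/3 stops darker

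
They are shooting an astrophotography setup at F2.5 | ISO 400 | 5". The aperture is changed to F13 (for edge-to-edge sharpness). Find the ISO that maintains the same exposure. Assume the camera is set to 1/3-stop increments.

Aperture: f/2.5 → f/2.8 → f/3.2 → f/3.5 → f/4 → f/4.5 → f/5 → f/5.6 → f/6.3 → f/7.1 → f/8 → f/9 → f/10 → f/11 → f/13 — 4 2/3 stops stopped down (darker).
Need 4 2/3 stops brighter from the ISO: 400 → 500 → 640 → 800 → 1000 → 1250 → 1600 → 2000 → 2500 → 3200 → 4000 → 5000 → 6400 → 8000 → 10000.

ISO 10000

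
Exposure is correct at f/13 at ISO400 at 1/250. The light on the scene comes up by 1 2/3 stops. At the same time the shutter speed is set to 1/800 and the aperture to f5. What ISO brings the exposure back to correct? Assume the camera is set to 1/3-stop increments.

Scene light: 1 2/3 stops brighter.
Shutter speed: 1/250 → 1/320 → 1/400 → 1/500 → 1/640 → 1/800 — 1 2/3 stops faster (darker).
Aperture: f/13 → f/11 → f/10 → f/9 → f/8 → f/7.1 → f/6.3 → f/5.6 → f/5 — 2 2/3 stops opened up (brighter).
Net so far: 2 2/3 stops brighter. ISO: 400 → 320 → 250 → 200 → 160 → 125 → 100 → 80 → 64.

ISO 64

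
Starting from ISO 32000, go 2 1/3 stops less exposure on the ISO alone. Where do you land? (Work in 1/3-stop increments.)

ISO: 32000 → 25600 → 20000 → 16000 → 12800 → 10000 → 8000 → 6400 — 2 1/3 stops dropped (darker).

ISO 6400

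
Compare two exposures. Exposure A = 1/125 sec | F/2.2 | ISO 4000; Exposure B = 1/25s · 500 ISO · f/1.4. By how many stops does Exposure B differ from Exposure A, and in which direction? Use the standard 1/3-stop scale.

2/3 stop brighter

Aperture: f/2.2 → f/2 → f/1.8 → f/1.6 → f/1.4 — 1 1/3 stops larger aperture (brighter).
Shutter speed: 1/125 → 1/100 → 1/80 → 1/60 → 1/50 → 1/40 → 1/30 → 1/25 — 2 1/3 stops slower (brighter).
ISO: 4000 → 3200 → 2500 → 2000 → 1600 → 1250 → 1000 → 800 → 640 → 500 — 3 stops dropped (darker).
Net: +1 1/3 +2 1/3 −3 = +2/3 stops.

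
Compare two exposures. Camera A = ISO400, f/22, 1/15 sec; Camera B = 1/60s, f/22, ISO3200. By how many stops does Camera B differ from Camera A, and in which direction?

1 stop brighter

Aperture: unchanged.
Shutter speed: 1/15 → 1/30 → 1/60 — 2 stops faster (darker).
ISO: 400 → 800 → 1600 → 3200 — 3 stops raised (brighter).
Net: −2 +3 = +1 stop.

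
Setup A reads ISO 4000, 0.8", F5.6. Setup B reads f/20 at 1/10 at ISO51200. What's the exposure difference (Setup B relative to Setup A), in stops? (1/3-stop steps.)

3 stops darker

Aperture: f/5.6 → f/6.3 → f/7.1 → f/8 → f/9 → f/10 → f/11 → f/13 → f/14 → f/16 → f/18 → f/20 — 3 2/3 stops stopped down (darker).
Shutter speed: 0.8 → 0.6 → 0.5 → 0.4 → 0.3 → 1/4 → 1/5 → 1/6 → 1/8 → 1/10 — 3 stops shorter (darker).
ISO: 4000 → 5000 → 6400 → 8000 → 10000 → 12800 → 16000 → 20000 → 25600 → 32000 → 40000 → 51200 — 3 2/3 stops raised (brighter).
Net: −3 2/3 −3 +3 2/3 = −3 stops.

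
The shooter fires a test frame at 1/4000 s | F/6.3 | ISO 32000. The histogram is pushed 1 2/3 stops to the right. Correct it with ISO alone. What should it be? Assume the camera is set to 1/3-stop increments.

Overexposed by 1 2/3 stops → need 1 2/3 stops darker.
ISO: 32000 → 25600 → 20000 → 16000 → 12800 → 10000.

ISO 10000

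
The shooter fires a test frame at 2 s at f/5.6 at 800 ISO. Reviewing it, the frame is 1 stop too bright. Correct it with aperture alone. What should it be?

f/8

Overexposed by 1 stop → need 1 stop darker.
Aperture: f/5.6 → f/8.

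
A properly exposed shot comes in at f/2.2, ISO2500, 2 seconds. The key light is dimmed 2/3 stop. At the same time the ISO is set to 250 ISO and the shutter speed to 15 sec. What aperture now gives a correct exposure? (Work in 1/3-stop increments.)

f/1.6

Scene light: 2/3 stop darker.
ISO: 2500 → 2000 → 1600 → 1250 → 1000 → 800 → 640 → 500 → 400 → 320 → 250 — 3 1/3 stops lower (darker).
Shutter speed: 2 → 2.5 → 3.2 → 4 → 5 → 6 → 8 → 10 → 13 → 15 — 3 stops slower (brighter).
Net so far: 1 stop darker. Aperture: f/2.2 → f/2 → f/1.8 → f/1.6.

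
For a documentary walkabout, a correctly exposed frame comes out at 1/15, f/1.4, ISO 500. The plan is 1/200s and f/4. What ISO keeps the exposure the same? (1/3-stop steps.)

Shutter speed: 1/15 → 1/20 → 1/25 → 1/30 → 1/40 → 1/50 → 1/60 → 1/80 → 1/100 → 1/125 → 1/160 → 1/200 — 3 2/3 stops shorter (darker).
Aperture: f/1.4 → f/1.6 → f/1.8 → f/2 → f/2.2 → f/2.5 → f/2.8 → f/3.2 → f/3.5 → f/4 — 3 stops smaller aperture (darker).
Net change so far: 6 2/3 stops darker. Offset with the ISO: 500 → 640 → 800 → 1000 → 1250 → 1600 → 2000 → 2500 → 3200 → 4000 → 5000 → 6400 → 8000 → 10000 → 12800 → 16000 → 20000 → 25600 → 32000 → 40000 → 51200.

ISO 51200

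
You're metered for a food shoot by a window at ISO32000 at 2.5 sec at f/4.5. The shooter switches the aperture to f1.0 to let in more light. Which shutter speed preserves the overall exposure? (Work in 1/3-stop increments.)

Aperture: f/4.5 → f/4 → f/3.5 → f/3.2 → f/2.8 → f/2.5 → f/2.2 → f/2 → f/1.8 → f/1.6 → f/1.4 → f/1.2 → f/1.1 → f/1.0 — 4 1/3 stops larger aperture (brighter).
Need 4 1/3 stops darker from the shutter speed: 2.5 → 2 → 1.6 → 1.3 → 1 → 0.8 → 0.6 → 0.5 → 0.4 → 0.3 → 1/4 → 1/5 → 1/6 → 1/8.

1/8s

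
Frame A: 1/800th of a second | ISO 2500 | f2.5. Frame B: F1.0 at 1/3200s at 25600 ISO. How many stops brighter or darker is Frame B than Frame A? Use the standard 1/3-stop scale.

Aperture: f/2.5 → f/2.2 → f/2 → f/1.8 → f/1.6 → f/1.4 → f/1.2 → f/1.1 → f/1.0 — 2 2/3 stops opened up (brighter).
Shutter speed: 1/800 → 1/1000 → 1/1250 → 1/1600 → 1/2000 → 1/2500 → 1/3200 — 2 stops shorter (darker).
ISO: 2500 → 3200 → 4000 → 5000 → 6400 → 8000 → 10000 → 12800 → 16000 → 20000 → 25600 — 3 1/3 stops higher (brighter).
Net: +2 2/3 −2 +3 1/3 = +4 stops.

4 stops brighter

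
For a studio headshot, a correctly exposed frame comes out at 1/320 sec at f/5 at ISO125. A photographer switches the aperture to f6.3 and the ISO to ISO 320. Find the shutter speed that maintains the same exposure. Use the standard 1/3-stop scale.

1/500s

Aperture: f/5 → f/5.6 → f/6.3 — 2/3 stop stopped down (darker).
ISO: 125 → 160 → 200 → 250 → 320 — 1 1/3 stops raised (brighter).
Net change so far: 2/3 stop brighter. Offset with the shutter speed: 1/320 → 1/400 → 1/500.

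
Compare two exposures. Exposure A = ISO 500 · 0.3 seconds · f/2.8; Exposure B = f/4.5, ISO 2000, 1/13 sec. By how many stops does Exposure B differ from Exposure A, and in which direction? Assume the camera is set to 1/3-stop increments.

1 1/3 stops darker

Aperture: f/2.8 → f/3.2 → f/3.5 → f/4 → f/4.5 — 1 1/3 stops stopped down (darker).
Shutter speed: 0.3 → 1/4 → 1/5 → 1/6 → 1/8 → 1/10 → 1/13 — 2 stops shorter (darker).
ISO: 500 → 640 → 800 → 1000 → 1250 → 1600 → 2000 — 2 stops raised (brighter).
Net: −1 1/3 −2 +2 = −1 1/3 stops.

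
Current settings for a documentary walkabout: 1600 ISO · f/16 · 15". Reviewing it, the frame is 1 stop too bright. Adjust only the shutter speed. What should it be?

8 s

Overexposed by 1 stop → need 1 stop darker.
Shutter speed: 15 → 8.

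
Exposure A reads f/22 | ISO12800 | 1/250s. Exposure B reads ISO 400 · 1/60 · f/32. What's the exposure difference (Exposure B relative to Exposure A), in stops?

4 stops darker

Aperture: f/22 → f/32 — 1 stop stopped down (darker).
Shutter speed: 1/250 → 1/125 → 1/60 — 2 stops slower (brighter).
ISO: 12800 → 6400 → 3200 → 1600 → 800 → 400 — 5 stops dropped (darker).
Net: −1 +2 −5 = −4 stops.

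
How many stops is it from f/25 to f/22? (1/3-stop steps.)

1/3 stop

f/25 → f/22 — count the steps: 1 third-stops = 1/3 stop.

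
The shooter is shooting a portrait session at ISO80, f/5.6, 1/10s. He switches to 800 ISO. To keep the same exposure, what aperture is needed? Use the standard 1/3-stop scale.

ISO: 80 → 100 → 125 → 160 → 200 → 250 → 320 → 400 → 500 → 640 → 800 — 3 1/3 stops raised (brighter).
Need 3 1/3 stops darker from the aperture: f/5.6 → f/6.3 → f/7.1 → f/8 → f/9 → f/10 → f/11 → f/13 → f/14 → f/16 → f/18.

f/18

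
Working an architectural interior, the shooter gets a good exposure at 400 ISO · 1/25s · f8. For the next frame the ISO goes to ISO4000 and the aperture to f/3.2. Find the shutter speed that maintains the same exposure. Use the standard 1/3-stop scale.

1/1600s

ISO: 400 → 500 → 640 → 800 → 1000 → 1250 → 1600 → 2000 → 2500 → 3200 → 4000 — 3 1/3 stops raised (brighter).
Aperture: f/8 → f/7.1 → f/6.3 → f/5.6 → f/5 → f/4.5 → f/4 → f/3.5 → f/3.2 — 2 2/3 stops opened up (brighter).
Net change so far: 6 stops brighter. Offset with the shutter speed: 1/25 → 1/30 → 1/40 → 1/50 → 1/60 → 1/80 → 1/100 → 1/125 → 1/160 → 1/200 → 1/250 → 1/320 → 1/400 → 1/500 → 1/640 → 1/800 → 1/1000 → 1/1250 → 1/1600.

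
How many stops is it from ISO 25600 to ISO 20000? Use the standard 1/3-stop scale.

25600 → 20000 — count the steps: 1 third-stops = 1/3 stop.

1/3 stop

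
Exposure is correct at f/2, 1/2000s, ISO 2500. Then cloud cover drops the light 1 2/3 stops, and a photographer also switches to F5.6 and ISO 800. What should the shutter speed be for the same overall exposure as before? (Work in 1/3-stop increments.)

Scene light: 1 2/3 stops darker.
Aperture: f/2 → f/2.2 → f/2.5 → f/2.8 → f/3.2 → f/3.5 → f/4 → f/4.5 → f/5 → f/5.6 — 3 stops smaller aperture (darker).
ISO: 2500 → 2000 → 1600 → 1250 → 1000 → 800 — 1 2/3 stops dropped (darker).
Net so far: 6 1/3 stops darker. Shutter speed: 1/2000 → 1/1600 → 1/1250 → 1/1000 → 1/800 → 1/640 → 1/500 → 1/400 → 1/320 → 1/250 → 1/200 → 1/160 → 1/125 → 1/100 → 1/80 → 1/60 → 1/50 → 1/40 → 1/30 → 1/25.

1/25s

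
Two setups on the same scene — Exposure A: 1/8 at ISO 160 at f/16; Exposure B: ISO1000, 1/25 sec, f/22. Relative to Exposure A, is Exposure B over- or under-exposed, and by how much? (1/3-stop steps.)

Aperture: f/16 → f/18 → f/20 → f/22 — 1 stop stopped down (darker).
Shutter speed: 1/8 → 1/10 → 1/13 → 1/15 → 1/20 → 1/25 — 1 2/3 stops faster (darker).
ISO: 160 → 200 → 250 → 320 → 400 → 500 → 640 → 800 → 1000 — 2 2/3 stops raised (brighter).
Net: −1 −1 2/3 +2 2/3 = 0 stops.

same exposure (0 stops)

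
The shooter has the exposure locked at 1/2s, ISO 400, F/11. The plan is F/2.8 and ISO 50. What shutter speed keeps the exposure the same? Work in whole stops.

1/4s

Aperture: f/11 → f/8 → f/5.6 → f/4 → f/2.8 — 4 stops wider (brighter).
ISO: 400 → 200 → 100 → 50 — 3 stops lower (darker).
Net change so far: 1 stop brighter. Offset with the shutter speed: 1/2 → 1/4.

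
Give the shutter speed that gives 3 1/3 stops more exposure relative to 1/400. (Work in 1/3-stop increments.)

1/40s

Shutter speed: 1/400 → 1/320 → 1/250 → 1/200 → 1/160 → 1/125 → 1/100 → 1/80 → 1/60 → 1/50 → 1/40 — 3 1/3 stops slower (brighter).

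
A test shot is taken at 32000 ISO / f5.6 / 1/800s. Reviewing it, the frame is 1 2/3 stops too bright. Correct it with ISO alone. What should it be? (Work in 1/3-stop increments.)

Overexposed by 1 2/3 stops → need 1 2/3 stops darker.
ISO: 32000 → 25600 → 20000 → 16000 → 12800 → 10000.

ISO 10000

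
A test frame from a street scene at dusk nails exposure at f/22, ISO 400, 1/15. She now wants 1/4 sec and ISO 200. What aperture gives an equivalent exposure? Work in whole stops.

Shutter speed: 1/15 → 1/8 → 1/4 — 2 stops slower (brighter).
ISO: 400 → 200 — 1 stop dropped (darker).
Net change so far: 1 stop brighter. Offset with the aperture: f/22 → f/32.

f/32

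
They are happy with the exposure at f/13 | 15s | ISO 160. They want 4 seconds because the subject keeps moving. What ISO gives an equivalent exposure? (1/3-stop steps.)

ISO 640

Shutter speed: 15 → 13 → 10 → 8 → 6 → 5 → 4 — 2 stops faster (darker).
Need 2 stops brighter from the ISO: 160 → 200 → 250 → 320 → 400 → 500 → 640.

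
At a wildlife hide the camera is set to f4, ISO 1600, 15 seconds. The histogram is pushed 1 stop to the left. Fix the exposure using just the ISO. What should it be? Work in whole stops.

Underexposed by 1 stop → need 1 stop brighter.
ISO: 1600 → 3200.

ISO 3200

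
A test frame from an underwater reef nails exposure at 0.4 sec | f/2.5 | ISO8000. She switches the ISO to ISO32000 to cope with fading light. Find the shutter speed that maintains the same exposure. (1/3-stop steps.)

ISO: 8000 → 10000 → 12800 → 16000 → 20000 → 25600 → 32000 — 2 stops raised (brighter).
Need 2 stops darker from the shutter speed: 0.4 → 0.3 → 1/4 → 1/5 → 1/6 → 1/8 → 1/10.

1/10s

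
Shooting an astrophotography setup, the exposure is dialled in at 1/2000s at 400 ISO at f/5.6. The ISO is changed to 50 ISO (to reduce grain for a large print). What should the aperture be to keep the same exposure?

f/2

ISO: 400 → 200 → 100 → 50 — 3 stops lower (darker).
Need 3 stops brighter from the aperture: f/5.6 → f/4 → f/2.8 → f/2.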